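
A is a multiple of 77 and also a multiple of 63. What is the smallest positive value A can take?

gcd first: 77 = 1·63 + 14; 63 = 4·14 + 7; 14 = 2·7 + 0 → gcd = 7
lcm = 77·63/gcd = 4851/7 = 693

693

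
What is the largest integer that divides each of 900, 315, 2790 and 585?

900 = 2² · 3² · 5²; 315 = 3² · 5 · 7; 2790 = 2 · 3² · 5 · 31; 585 = 3² · 5 · 13
gcd takes min exponent of each prime: 3² · 5 = 45

45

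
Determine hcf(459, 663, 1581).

51

gcd(459, 663): 663 = 1·459 + 204; 459 = 2·204 + 51; 204 = 4·51 + 0 → 51
gcd(51, 1581): 1581 = 31·51 + 0 → 51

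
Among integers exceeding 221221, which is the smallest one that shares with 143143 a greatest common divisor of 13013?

gcd(t, 143143) = 13013 forces 13013 | t; write t = 13013s. Then gcd(13013s, 13013·11) = 13013·gcd(s, 11), so need gcd(s, 11) = 1.
13013s > 221221 gives s ≥ 18. The least s ≥ 18 coprime to 11 is 18, so t = 13013·18 = 234234.

234234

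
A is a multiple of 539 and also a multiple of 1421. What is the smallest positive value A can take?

gcd first: 1421 = 2·539 + 343; 539 = 1·343 + 196; 343 = 1·196 + 147; 196 = 1·147 + 49; 147 = 3·49 + 0 → gcd = 49
lcm = 539·1421/gcd = 765919/49 = 15631

15631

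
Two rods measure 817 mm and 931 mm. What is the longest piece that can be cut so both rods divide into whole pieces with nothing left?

19

817 = 19 · 43
931 = 7² · 19
Common: 19 = 19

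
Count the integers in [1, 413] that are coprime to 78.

127

78 = 2·3·13. Inclusion–exclusion on these primes:
413 − ⌊413/2⌋ − ⌊413/3⌋ − ⌊413/13⌋ + ⌊413/6⌋ + ⌊413/26⌋ + ⌊413/39⌋ − ⌊413/78⌋ = 127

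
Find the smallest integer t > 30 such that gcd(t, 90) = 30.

60

Multiples of 30 above 30: 30·2, 30·3, … . Need the cofactor coprime to 90/30 = 3.
Checking s = 2, 3, … the first with gcd(s, 3) = 1 is s = 2, giving 60.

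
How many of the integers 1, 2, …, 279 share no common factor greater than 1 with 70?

96

70 = 2·5·7. Inclusion–exclusion on these primes:
279 − ⌊279/2⌋ − ⌊279/5⌋ − ⌊279/7⌋ + ⌊279/10⌋ + ⌊279/14⌋ + ⌊279/35⌋ − ⌊279/70⌋ = 96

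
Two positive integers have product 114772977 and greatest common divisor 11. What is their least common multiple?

gcd·lcm = product, so lcm = 114772977/11 = 10433907.

10433907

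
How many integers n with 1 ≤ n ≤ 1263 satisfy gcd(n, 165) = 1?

613

Prime factors of 165: 3, 5, 11. Count integers ≤ 1263 divisible by none of them.
By inclusion–exclusion: 1263 − ⌊1263/3⌋ − ⌊1263/5⌋ − ⌊1263/11⌋ + ⌊1263/15⌋ + ⌊1263/33⌋ + ⌊1263/55⌋ − ⌊1263/165⌋ = 613.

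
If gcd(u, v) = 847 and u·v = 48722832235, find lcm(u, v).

57524005

gcd·lcm = product, so lcm = 48722832235/847 = 57524005.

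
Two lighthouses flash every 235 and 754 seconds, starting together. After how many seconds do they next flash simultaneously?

235 = 5 · 47; 754 = 2 · 13 · 29
max exponents: 2 · 5 · 13 · 29 · 47 = 177190

177190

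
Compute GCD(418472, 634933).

Euclid: 634933 = 1·418472 + 216461; 418472 = 1·216461 + 202011; 216461 = 1·202011 + 14450; 202011 = 13·14450 + 14161; 14450 = 1·14161 + 289; 14161 = 49·289 + 0. Last nonzero remainder: 289.

289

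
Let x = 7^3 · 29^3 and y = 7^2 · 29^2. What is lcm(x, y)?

max exponent per prime: 7^3 · 29^3 = 8365427

8365427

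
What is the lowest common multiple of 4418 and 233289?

gcd first: 233289 = 52·4418 + 3553; 4418 = 1·3553 + 865; 3553 = 4·865 + 93; 865 = 9·93 + 28; 93 = 3·28 + 9; 28 = 3·9 + 1; 9 = 9·1 + 0 → gcd = 1
lcm = 4418·233289/gcd = 1030670802/1 = 1030670802

1030670802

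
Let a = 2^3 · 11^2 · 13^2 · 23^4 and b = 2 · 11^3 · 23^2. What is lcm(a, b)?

max exponent per prime: 2^3 · 11^3 · 13^2 · 23^4 = 503577237592

503577237592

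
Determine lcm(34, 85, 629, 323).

34 = 2 · 17; 85 = 5 · 17; 629 = 17 · 37; 323 = 17 · 19
lcm takes max exponent of each prime: 2 · 5 · 17 · 19 · 37 = 119510

119510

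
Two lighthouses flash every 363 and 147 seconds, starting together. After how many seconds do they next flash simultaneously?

gcd first: 363 = 2·147 + 69; 147 = 2·69 + 9; 69 = 7·9 + 6; 9 = 1·6 + 3; 6 = 2·3 + 0 → gcd = 3
lcm = 363·147/gcd = 53361/3 = 17787

17787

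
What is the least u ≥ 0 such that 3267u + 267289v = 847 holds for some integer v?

1882

Reduce mod 267289: 3267u ≡ 847 (mod 267289). With g = gcd(3267, 267289) = 121 dividing 847, divide through: 27u ≡ 7 (mod 2209).
Since gcd(27, 2209) = 1, u ≡ 7·(27)⁻¹ ≡ 1882 (mod 2209). Smallest non-negative: 1882.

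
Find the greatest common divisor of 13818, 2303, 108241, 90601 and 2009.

49

gcd(13818, 2303): 13818 = 6·2303 + 0 → 2303
gcd(2303, 108241): 108241 = 47·2303 + 0 → 2303
gcd(2303, 90601): 90601 = 39·2303 + 784; 2303 = 2·784 + 735; 784 = 1·735 + 49; 735 = 15·49 + 0 → 49
gcd(49, 2009): 2009 = 41·49 + 0 → 49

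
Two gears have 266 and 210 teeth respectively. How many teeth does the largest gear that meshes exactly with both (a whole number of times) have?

14

266 = 2 · 7 · 19
210 = 2 · 3 · 5 · 7
Common: 2 · 7 = 14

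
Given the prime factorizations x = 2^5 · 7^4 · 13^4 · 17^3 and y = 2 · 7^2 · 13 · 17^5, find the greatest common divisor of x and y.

min exponent per shared prime: 2 · 7^2 · 13 · 17^3 = 6259162

6259162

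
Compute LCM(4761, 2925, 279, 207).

47967075

4761 = 3² · 23²; 2925 = 3² · 5² · 13; 279 = 3² · 31; 207 = 3² · 23
lcm takes max exponent of each prime: 3² · 5² · 13 · 23² · 31 = 47967075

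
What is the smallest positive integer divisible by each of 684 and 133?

gcd first: 684 = 5·133 + 19; 133 = 7·19 + 0 → gcd = 19
lcm = 684·133/gcd = 90972/19 = 4788

4788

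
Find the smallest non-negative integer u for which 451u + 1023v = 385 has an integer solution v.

19

Reduce mod 1023: 451u ≡ 385 (mod 1023). With g = gcd(451, 1023) = 11 dividing 385, divide through: 41u ≡ 35 (mod 93).
Since gcd(41, 93) = 1, u ≡ 35·(41)⁻¹ ≡ 19 (mod 93). Smallest non-negative: 19.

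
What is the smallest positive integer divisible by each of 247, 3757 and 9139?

2641171

lcm(247, 3757) = 247·3757/gcd = 927979/13 = 71383
lcm(71383, 9139) = 71383·9139/gcd = 652369237/247 = 2641171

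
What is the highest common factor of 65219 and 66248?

49

Euclid: 66248 = 1·65219 + 1029; 65219 = 63·1029 + 392; 1029 = 2·392 + 245; 392 = 1·245 + 147; 245 = 1·147 + 98; 147 = 1·98 + 49; 98 = 2·49 + 0. Last nonzero remainder: 49.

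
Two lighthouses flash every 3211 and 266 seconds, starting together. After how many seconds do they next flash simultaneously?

gcd first: 3211 = 12·266 + 19; 266 = 14·19 + 0 → gcd = 19
lcm = 3211·266/gcd = 854126/19 = 44954

44954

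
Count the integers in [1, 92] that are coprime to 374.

Prime factors of 374: 2, 11, 17. Count integers ≤ 92 divisible by none of them.
By inclusion–exclusion: 92 − ⌊92/2⌋ − ⌊92/11⌋ − ⌊92/17⌋ + ⌊92/22⌋ + ⌊92/34⌋ + ⌊92/187⌋ − ⌊92/374⌋ = 39.

39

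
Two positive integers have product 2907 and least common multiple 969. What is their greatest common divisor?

3

From gcd × lcm = uv: gcd = 2907 / 969 = 3.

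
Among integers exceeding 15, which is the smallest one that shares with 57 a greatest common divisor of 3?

18

57 = 3·19. Any m with gcd(m, 57) = 3 is a multiple of 3, say 3s, with s coprime to 19.
Need s > 15/3, so s ≥ 6. First s ≥ 6 with gcd(s, 19) = 1 is s = 6. Thus m = 3·6 = 18.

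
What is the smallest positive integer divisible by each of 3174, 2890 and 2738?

6278822670

lcm(3174, 2890) = 3174·2890/gcd = 9172860/2 = 4586430
lcm(4586430, 2738) = 4586430·2738/gcd = 12557645340/2 = 6278822670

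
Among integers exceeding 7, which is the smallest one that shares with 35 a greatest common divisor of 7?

14

gcd(x, 35) = 7 forces 7 | x; write x = 7s. Then gcd(7s, 7·5) = 7·gcd(s, 5), so need gcd(s, 5) = 1.
7s > 7 gives s ≥ 2. The least s ≥ 2 coprime to 5 is 2, so x = 7·2 = 14.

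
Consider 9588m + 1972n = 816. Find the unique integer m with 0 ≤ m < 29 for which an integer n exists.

26

gcd(9588, 1972) = 68 (Euclid: 9588 = 4·1972 + 1700; 1972 = 1·1700 + 272; 1700 = 6·272 + 68; 272 = 4·68 + 0), and 68 | 816.
Extended Euclid: 9588·(7) + 1972·(-34) = 68. Scale by 12: m₀ = 84.
General solution m = m₀ + 29t; reducing mod 29 gives m = 26 (and n = -126).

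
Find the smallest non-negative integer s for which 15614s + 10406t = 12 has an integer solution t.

Euclid: 15614 = 1·10406 + 5208; 10406 = 1·5208 + 5198; 5208 = 1·5198 + 10; 5198 = 519·10 + 8; 10 = 1·8 + 2; 8 = 4·2 + 0 → gcd = 2; 12 = 2·6.
Back-substitution yields 15614·(1041) + 10406·(-1562) = 2, so one solution is s = 1041·6 = 6246, t = -1562·6 = -9372.
Solutions in s differ by 10406/2 = 5203; the one in [0, 5203) is 6246 mod 5203 = 1043.

1043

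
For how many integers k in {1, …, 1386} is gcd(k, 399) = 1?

399 = 3·7·19. Inclusion–exclusion on these primes:
1386 − ⌊1386/3⌋ − ⌊1386/7⌋ − ⌊1386/19⌋ + ⌊1386/21⌋ + ⌊1386/57⌋ + ⌊1386/133⌋ − ⌊1386/399⌋ = 751

751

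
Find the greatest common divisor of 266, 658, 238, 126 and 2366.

14

gcd(266, 658): 658 = 2·266 + 126; 266 = 2·126 + 14; 126 = 9·14 + 0 → 14
gcd(14, 238): 238 = 17·14 + 0 → 14
gcd(14, 126): 126 = 9·14 + 0 → 14
gcd(14, 2366): 2366 = 169·14 + 0 → 14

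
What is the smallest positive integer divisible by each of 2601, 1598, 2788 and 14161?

2601 = 3² · 17²; 1598 = 2 · 17 · 47; 2788 = 2² · 17 · 41; 14161 = 7² · 17²
lcm takes max exponent of each prime: 2² · 3² · 7² · 17² · 41 · 47 = 982376892

982376892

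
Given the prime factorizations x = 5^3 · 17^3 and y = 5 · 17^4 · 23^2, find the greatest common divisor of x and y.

24565

min exponent per shared prime: 5 · 17^3 = 24565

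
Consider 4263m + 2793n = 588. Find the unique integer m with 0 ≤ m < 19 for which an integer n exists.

8

Euclid: 4263 = 1·2793 + 1470; 2793 = 1·1470 + 1323; 1470 = 1·1323 + 147; 1323 = 9·147 + 0 → gcd = 147; 588 = 147·4.
Back-substitution yields 4263·(2) + 2793·(-3) = 147, so one solution is m = 2·4 = 8, n = -3·4 = -12.
Solutions in m differ by 2793/147 = 19; the one in [0, 19) is 8 mod 19 = 8.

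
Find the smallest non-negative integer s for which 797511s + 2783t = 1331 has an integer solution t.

15

gcd(797511, 2783) = 121 (Euclid: 797511 = 286·2783 + 1573; 2783 = 1·1573 + 1210; 1573 = 1·1210 + 363; 1210 = 3·363 + 121; 363 = 3·121 + 0), and 121 | 1331.
Extended Euclid: 797511·(-7) + 2783·(2006) = 121. Scale by 11: s₀ = -77.
General solution s = s₀ + 23k; reducing mod 23 gives s = 15 (and t = -4298).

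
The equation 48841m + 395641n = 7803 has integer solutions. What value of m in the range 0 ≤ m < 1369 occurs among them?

Reduce mod 395641: 48841m ≡ 7803 (mod 395641). With g = gcd(48841, 395641) = 289 dividing 7803, divide through: 169m ≡ 27 (mod 1369).
Since gcd(169, 1369) = 1, m ≡ 27·(169)⁻¹ ≡ 551 (mod 1369). Smallest non-negative: 551.

551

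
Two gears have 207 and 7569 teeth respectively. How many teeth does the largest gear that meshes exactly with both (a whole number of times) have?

9

207 = 3² · 23
7569 = 3² · 29²
Common: 3² = 9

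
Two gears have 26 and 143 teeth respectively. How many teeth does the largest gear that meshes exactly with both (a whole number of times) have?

13

26 = 2 · 13
143 = 11 · 13
Common: 13 = 13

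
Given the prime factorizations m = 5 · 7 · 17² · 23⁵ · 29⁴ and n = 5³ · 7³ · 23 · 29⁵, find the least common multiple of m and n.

max exponent per prime: 5³ · 7³ · 17² · 23⁵ · 29⁵ = 1635803546361147823625

1635803546361147823625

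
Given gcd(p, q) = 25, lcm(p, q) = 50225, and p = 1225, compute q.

1025

p·q = gcd·lcm = 25·50225 = 1255625, so q = 1255625/1225 = 1025.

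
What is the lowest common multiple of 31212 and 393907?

31212 = 2² · 3³ · 17²; 393907 = 17² · 29 · 47
max exponents: 2² · 3³ · 17² · 29 · 47 = 42541956

42541956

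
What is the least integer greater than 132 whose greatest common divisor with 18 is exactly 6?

Multiples of 6 above 132: 6·23, 6·24, … . Need the cofactor coprime to 18/6 = 3.
Checking s = 23, 24, … the first with gcd(s, 3) = 1 is s = 23, giving 138.

138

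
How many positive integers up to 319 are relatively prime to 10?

Prime factors of 10: 2, 5. Count integers ≤ 319 divisible by none of them.
By inclusion–exclusion: 319 − ⌊319/2⌋ − ⌊319/5⌋ + ⌊319/10⌋ = 128.

128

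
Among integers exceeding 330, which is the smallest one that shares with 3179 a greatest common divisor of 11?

3179 = 11·289. Any m with gcd(m, 3179) = 11 is a multiple of 11, say 11s, with s coprime to 289.
Need s > 330/11, so s ≥ 31. First s ≥ 31 with gcd(s, 289) = 1 is s = 31. Thus m = 11·31 = 341.

341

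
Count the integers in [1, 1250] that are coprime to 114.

395

114 = 2·3·19. Inclusion–exclusion on these primes:
1250 − ⌊1250/2⌋ − ⌊1250/3⌋ − ⌊1250/19⌋ + ⌊1250/6⌋ + ⌊1250/38⌋ + ⌊1250/57⌋ − ⌊1250/114⌋ = 395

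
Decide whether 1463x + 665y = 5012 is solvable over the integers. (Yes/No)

No

gcd(1463, 665): 1463 = 2·665 + 133; 665 = 5·133 + 0 → 133
133 does not divide 5012, so a solution does not exist.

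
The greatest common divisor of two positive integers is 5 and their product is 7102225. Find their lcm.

gcd·lcm = product, so lcm = 7102225/5 = 1420445.

1420445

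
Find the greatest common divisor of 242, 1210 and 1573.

gcd(242, 1210): 1210 = 5·242 + 0 → 242
gcd(242, 1573): 1573 = 6·242 + 121; 242 = 2·121 + 0 → 121

121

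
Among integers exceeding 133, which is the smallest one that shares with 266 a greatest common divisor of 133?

399

266 = 133·2. Any t with gcd(t, 266) = 133 is a multiple of 133, say 133s, with s coprime to 2.
Need s > 133/133, so s ≥ 2. First s ≥ 2 with gcd(s, 2) = 1 is s = 3. Thus t = 133·3 = 399.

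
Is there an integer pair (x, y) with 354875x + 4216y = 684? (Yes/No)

gcd(354875, 4216): 354875 = 84·4216 + 731; 4216 = 5·731 + 561; 731 = 1·561 + 170; 561 = 3·170 + 51; 170 = 3·51 + 17; 51 = 3·17 + 0 → 17
17 does not divide 684, so a solution does not exist.

No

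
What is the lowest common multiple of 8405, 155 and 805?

41949355

8405 = 5 · 41²; 155 = 5 · 31; 805 = 5 · 7 · 23
lcm takes max exponent of each prime: 5 · 7 · 23 · 31 · 41² = 41949355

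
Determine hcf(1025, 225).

1025 = 5² · 41
225 = 3² · 5²
Common: 5² = 25

25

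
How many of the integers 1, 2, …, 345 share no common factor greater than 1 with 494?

152

Prime factors of 494: 2, 13, 19. Count integers ≤ 345 divisible by none of them.
By inclusion–exclusion: 345 − ⌊345/2⌋ − ⌊345/13⌋ − ⌊345/19⌋ + ⌊345/26⌋ + ⌊345/38⌋ + ⌊345/247⌋ − ⌊345/494⌋ = 152.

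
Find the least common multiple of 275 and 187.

275 = 5² · 11; 187 = 11 · 17
max exponents: 5² · 11 · 17 = 4675

4675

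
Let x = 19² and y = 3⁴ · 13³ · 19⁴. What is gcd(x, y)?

361

min exponent per shared prime: 19² = 361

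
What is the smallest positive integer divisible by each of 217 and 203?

217 = 7 · 31; 203 = 7 · 29
max exponents: 7 · 29 · 31 = 6293

6293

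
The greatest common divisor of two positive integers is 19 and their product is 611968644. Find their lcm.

32208876

Since gcd(u,v)·lcm(u,v) = uv, lcm = 611968644/19 = 32208876.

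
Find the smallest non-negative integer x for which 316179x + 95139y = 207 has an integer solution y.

7036

Euclid: 316179 = 3·95139 + 30762; 95139 = 3·30762 + 2853; 30762 = 10·2853 + 2232; 2853 = 1·2232 + 621; 2232 = 3·621 + 369; 621 = 1·369 + 252; 369 = 1·252 + 117; 252 = 2·117 + 18; 117 = 6·18 + 9; 18 = 2·9 + 0 → gcd = 9; 207 = 9·23.
Back-substitution yields 316179·(4902) + 95139·(-16291) = 9, so one solution is x = 4902·23 = 112746, y = -16291·23 = -374693.
Solutions in x differ by 95139/9 = 10571; the one in [0, 10571) is 112746 mod 10571 = 7036.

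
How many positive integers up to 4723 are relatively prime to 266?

266 = 2·7·19. Inclusion–exclusion on these primes:
4723 − ⌊4723/2⌋ − ⌊4723/7⌋ − ⌊4723/19⌋ + ⌊4723/14⌋ + ⌊4723/38⌋ + ⌊4723/133⌋ − ⌊4723/266⌋ = 1919

1919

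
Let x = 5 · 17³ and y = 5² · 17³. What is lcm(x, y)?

122825

max exponent per prime: 5² · 17³ = 122825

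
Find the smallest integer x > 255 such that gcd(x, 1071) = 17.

272

Multiples of 17 above 255: 17·16, 17·17, … . Need the cofactor coprime to 1071/17 = 63.
Checking s = 16, 17, … the first with gcd(s, 63) = 1 is s = 16, giving 272.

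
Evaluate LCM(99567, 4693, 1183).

99567 = 3² · 13 · 23 · 37; 4693 = 13 · 19²; 1183 = 7 · 13²
lcm takes max exponent of each prime: 3² · 7 · 13² · 19² · 23 · 37 = 3270875517

3270875517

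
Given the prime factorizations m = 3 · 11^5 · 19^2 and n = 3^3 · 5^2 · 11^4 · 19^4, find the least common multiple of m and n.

14167120975425

max exponent per prime: 3^3 · 5^2 · 11^5 · 19^4 = 14167120975425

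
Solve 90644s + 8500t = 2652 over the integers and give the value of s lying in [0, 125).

gcd(90644, 8500) = 68 (Euclid: 90644 = 10·8500 + 5644; 8500 = 1·5644 + 2856; 5644 = 1·2856 + 2788; 2856 = 1·2788 + 68; 2788 = 41·68 + 0), and 68 | 2652.
Extended Euclid: 90644·(-3) + 8500·(32) = 68. Scale by 39: s₀ = -117.
General solution s = s₀ + 125k; reducing mod 125 gives s = 8 (and t = -85).

8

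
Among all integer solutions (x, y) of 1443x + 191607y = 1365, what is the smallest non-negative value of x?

Euclid: 191607 = 132·1443 + 1131; 1443 = 1·1131 + 312; 1131 = 3·312 + 195; 312 = 1·195 + 117; 195 = 1·117 + 78; 117 = 1·78 + 39; 78 = 2·39 + 0 → gcd = 39; 1365 = 39·35.
Back-substitution yields 1443·(1859) + 191607·(-14) = 39, so one solution is x = 1859·35 = 65065, y = -14·35 = -490.
Solutions in x differ by 191607/39 = 4913; the one in [0, 4913) is 65065 mod 4913 = 1196.

1196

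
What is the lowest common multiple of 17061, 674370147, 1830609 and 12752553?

17061 = 3 · 11² · 47; 674370147 = 3 · 11² · 29² · 47²; 1830609 = 3² · 11² · 41²; 12752553 = 3 · 11² · 19 · 43²
lcm takes max exponent of each prime: 3² · 11² · 19 · 29² · 41² · 43² · 47² = 119475213969558051

119475213969558051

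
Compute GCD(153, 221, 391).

17

153 = 3² · 17; 221 = 13 · 17; 391 = 17 · 23
gcd takes min exponent of each prime: 17 = 17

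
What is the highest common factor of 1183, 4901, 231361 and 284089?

169

gcd(1183, 4901): 4901 = 4·1183 + 169; 1183 = 7·169 + 0 → 169
gcd(169, 231361): 231361 = 1369·169 + 0 → 169
gcd(169, 284089): 284089 = 1681·169 + 0 → 169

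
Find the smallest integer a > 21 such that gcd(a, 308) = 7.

35

Multiples of 7 above 21: 7·4, 7·5, … . Need the cofactor coprime to 308/7 = 44.
Checking s = 4, 5, … the first with gcd(s, 44) = 1 is s = 5, giving 35.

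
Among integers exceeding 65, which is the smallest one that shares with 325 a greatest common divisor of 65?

Multiples of 65 above 65: 65·2, 65·3, … . Need the cofactor coprime to 325/65 = 5.
Checking s = 2, 3, … the first with gcd(s, 5) = 1 is s = 2, giving 130.

130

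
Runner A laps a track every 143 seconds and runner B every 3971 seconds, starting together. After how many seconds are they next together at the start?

gcd first: 3971 = 27·143 + 110; 143 = 1·110 + 33; 110 = 3·33 + 11; 33 = 3·11 + 0 → gcd = 11
lcm = 143·3971/gcd = 567853/11 = 51623

51623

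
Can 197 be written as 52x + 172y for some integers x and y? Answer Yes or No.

No

gcd(52, 172): 172 = 3·52 + 16; 52 = 3·16 + 4; 16 = 4·4 + 0 → 4
4 does not divide 197, so a solution does not exist.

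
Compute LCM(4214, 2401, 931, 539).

43155574

lcm(4214, 2401) = 4214·2401/gcd = 10117814/49 = 206486
lcm(206486, 931) = 206486·931/gcd = 192238466/49 = 3923234
lcm(3923234, 539) = 3923234·539/gcd = 2114623126/49 = 43155574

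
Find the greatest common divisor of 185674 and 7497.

17

Euclid: 185674 = 24·7497 + 5746; 7497 = 1·5746 + 1751; 5746 = 3·1751 + 493; 1751 = 3·493 + 272; 493 = 1·272 + 221; 272 = 1·221 + 51; 221 = 4·51 + 17; 51 = 3·17 + 0. Last nonzero remainder: 17.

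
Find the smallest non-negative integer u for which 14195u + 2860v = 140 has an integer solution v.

gcd(14195, 2860) = 5 (Euclid: 14195 = 4·2860 + 2755; 2860 = 1·2755 + 105; 2755 = 26·105 + 25; 105 = 4·25 + 5; 25 = 5·5 + 0), and 5 | 140.
Extended Euclid: 14195·(-109) + 2860·(541) = 5. Scale by 28: u₀ = -3052.
General solution u = u₀ + 572t; reducing mod 572 gives u = 380 (and v = -1886).

380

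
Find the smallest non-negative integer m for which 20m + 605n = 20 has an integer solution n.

Euclid: 605 = 30·20 + 5; 20 = 4·5 + 0 → gcd = 5; 20 = 5·4.
Back-substitution yields 20·(-30) + 605·(1) = 5, so one solution is m = -30·4 = -120, n = 1·4 = 4.
Solutions in m differ by 605/5 = 121; the one in [0, 121) is -120 mod 121 = 1.

1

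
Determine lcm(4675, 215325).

4675 = 5² · 11 · 17; 215325 = 3³ · 5² · 11 · 29
max exponents: 3³ · 5² · 11 · 17 · 29 = 3660525

3660525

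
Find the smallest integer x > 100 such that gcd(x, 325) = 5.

Multiples of 5 above 100: 5·21, 5·22, … . Need the cofactor coprime to 325/5 = 65.
Checking s = 21, 22, … the first with gcd(s, 65) = 1 is s = 21, giving 105.

105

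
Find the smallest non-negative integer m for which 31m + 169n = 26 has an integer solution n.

39

gcd(31, 169) = 1 (Euclid: 169 = 5·31 + 14; 31 = 2·14 + 3; 14 = 4·3 + 2; 3 = 1·2 + 1; 2 = 2·1 + 0), and 1 | 26.
Extended Euclid: 31·(60) + 169·(-11) = 1. Scale by 26: m₀ = 1560.
General solution m = m₀ + 169t; reducing mod 169 gives m = 39 (and n = -7).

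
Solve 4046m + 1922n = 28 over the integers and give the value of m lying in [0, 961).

552

gcd(4046, 1922) = 2 (Euclid: 4046 = 2·1922 + 202; 1922 = 9·202 + 104; 202 = 1·104 + 98; 104 = 1·98 + 6; 98 = 16·6 + 2; 6 = 3·2 + 0), and 2 | 28.
Extended Euclid: 4046·(314) + 1922·(-661) = 2. Scale by 14: m₀ = 4396.
General solution m = m₀ + 961t; reducing mod 961 gives m = 552 (and n = -1162).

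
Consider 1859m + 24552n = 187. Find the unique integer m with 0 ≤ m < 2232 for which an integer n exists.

Reduce mod 24552: 1859m ≡ 187 (mod 24552). With g = gcd(1859, 24552) = 11 dividing 187, divide through: 169m ≡ 17 (mod 2232).
Since gcd(169, 2232) = 1, m ≡ 17·(169)⁻¹ ≡ 185 (mod 2232). Smallest non-negative: 185.

185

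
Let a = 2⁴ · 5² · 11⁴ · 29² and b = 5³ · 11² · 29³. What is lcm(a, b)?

714158698000

max exponent per prime: 2⁴ · 5³ · 11⁴ · 29³ = 714158698000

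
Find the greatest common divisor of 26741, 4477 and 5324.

gcd(26741, 4477): 26741 = 5·4477 + 4356; 4477 = 1·4356 + 121; 4356 = 36·121 + 0 → 121
gcd(121, 5324): 5324 = 44·121 + 0 → 121

121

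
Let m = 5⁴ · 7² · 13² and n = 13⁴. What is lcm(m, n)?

874680625

max exponent per prime: 5⁴ · 7² · 13⁴ = 874680625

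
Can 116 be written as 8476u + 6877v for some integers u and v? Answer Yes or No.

No

gcd(8476, 6877): 8476 = 1·6877 + 1599; 6877 = 4·1599 + 481; 1599 = 3·481 + 156; 481 = 3·156 + 13; 156 = 12·13 + 0 → 13
13 does not divide 116, so a solution does not exist.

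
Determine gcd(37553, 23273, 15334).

17

gcd(37553, 23273): 37553 = 1·23273 + 14280; 23273 = 1·14280 + 8993; 14280 = 1·8993 + 5287; 8993 = 1·5287 + 3706; 5287 = 1·3706 + 1581; 3706 = 2·1581 + 544; 1581 = 2·544 + 493; 544 = 1·493 + 51; 493 = 9·51 + 34; 51 = 1·34 + 17; 34 = 2·17 + 0 → 17
gcd(17, 15334): 15334 = 902·17 + 0 → 17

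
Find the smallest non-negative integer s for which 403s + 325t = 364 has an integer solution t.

13

gcd(403, 325) = 13 (Euclid: 403 = 1·325 + 78; 325 = 4·78 + 13; 78 = 6·13 + 0), and 13 | 364.
Extended Euclid: 403·(-4) + 325·(5) = 13. Scale by 28: s₀ = -112.
General solution s = s₀ + 25k; reducing mod 25 gives s = 13 (and t = -15).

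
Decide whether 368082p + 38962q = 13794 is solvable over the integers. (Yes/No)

By Bézout, 368082p + 38962q = 13794 has integer solutions iff gcd(368082, 38962) | 13794.
Euclid: 368082 = 9·38962 + 17424; 38962 = 2·17424 + 4114; 17424 = 4·4114 + 968; 4114 = 4·968 + 242; 968 = 4·242 + 0. gcd = 242; 13794 mod 242 = 0. Yes.

Yes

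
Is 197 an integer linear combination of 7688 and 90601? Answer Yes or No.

Yes

gcd(7688, 90601): 90601 = 11·7688 + 6033; 7688 = 1·6033 + 1655; 6033 = 3·1655 + 1068; 1655 = 1·1068 + 587; 1068 = 1·587 + 481; 587 = 1·481 + 106; 481 = 4·106 + 57; 106 = 1·57 + 49; 57 = 1·49 + 8; 49 = 6·8 + 1; 8 = 8·1 + 0 → 1
1 divides 197, so a solution exists.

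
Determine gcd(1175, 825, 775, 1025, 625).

gcd(1175, 825): 1175 = 1·825 + 350; 825 = 2·350 + 125; 350 = 2·125 + 100; 125 = 1·100 + 25; 100 = 4·25 + 0 → 25
gcd(25, 775): 775 = 31·25 + 0 → 25
gcd(25, 1025): 1025 = 41·25 + 0 → 25
gcd(25, 625): 625 = 25·25 + 0 → 25

25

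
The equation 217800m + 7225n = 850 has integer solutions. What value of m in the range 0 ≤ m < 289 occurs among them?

gcd(217800, 7225) = 25 (Euclid: 217800 = 30·7225 + 1050; 7225 = 6·1050 + 925; 1050 = 1·925 + 125; 925 = 7·125 + 50; 125 = 2·50 + 25; 50 = 2·25 + 0), and 25 | 850.
Extended Euclid: 217800·(117) + 7225·(-3527) = 25. Scale by 34: m₀ = 3978.
General solution m = m₀ + 289t; reducing mod 289 gives m = 221 (and n = -6662).

221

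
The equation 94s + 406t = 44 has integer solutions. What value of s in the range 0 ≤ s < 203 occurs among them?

143

gcd(94, 406) = 2 (Euclid: 406 = 4·94 + 30; 94 = 3·30 + 4; 30 = 7·4 + 2; 4 = 2·2 + 0), and 2 | 44.
Extended Euclid: 94·(-95) + 406·(22) = 2. Scale by 22: s₀ = -2090.
General solution s = s₀ + 203k; reducing mod 203 gives s = 143 (and t = -33).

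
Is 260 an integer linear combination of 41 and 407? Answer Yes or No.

By Bézout, 41u + 407v = 260 has integer solutions iff gcd(41, 407) | 260.
Euclid: 407 = 9·41 + 38; 41 = 1·38 + 3; 38 = 12·3 + 2; 3 = 1·2 + 1; 2 = 2·1 + 0. gcd = 1; 260 mod 1 = 0. Yes.

Yes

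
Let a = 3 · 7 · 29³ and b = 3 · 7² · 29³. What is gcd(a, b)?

512169

min exponent per shared prime: 3 · 7 · 29³ = 512169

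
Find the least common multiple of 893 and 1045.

893 = 19 · 47; 1045 = 5 · 11 · 19
max exponents: 5 · 11 · 19 · 47 = 49115

49115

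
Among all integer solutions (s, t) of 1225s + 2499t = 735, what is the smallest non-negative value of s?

Euclid: 2499 = 2·1225 + 49; 1225 = 25·49 + 0 → gcd = 49; 735 = 49·15.
Back-substitution yields 1225·(-2) + 2499·(1) = 49, so one solution is s = -2·15 = -30, t = 1·15 = 15.
Solutions in s differ by 2499/49 = 51; the one in [0, 51) is -30 mod 51 = 21.

21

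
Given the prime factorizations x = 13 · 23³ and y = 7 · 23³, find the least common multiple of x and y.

1107197

max exponent per prime: 7 · 13 · 23³ = 1107197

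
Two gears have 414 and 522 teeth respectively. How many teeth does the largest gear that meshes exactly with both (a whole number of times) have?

18

Euclid: 522 = 1·414 + 108; 414 = 3·108 + 90; 108 = 1·90 + 18; 90 = 5·18 + 0. Last nonzero remainder: 18.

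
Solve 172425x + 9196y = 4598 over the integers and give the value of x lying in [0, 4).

2

Reduce mod 9196: 172425x ≡ 4598 (mod 9196). With g = gcd(172425, 9196) = 2299 dividing 4598, divide through: 75x ≡ 2 (mod 4).
Since gcd(75, 4) = 1, x ≡ 2·(75)⁻¹ ≡ 2 (mod 4). Smallest non-negative: 2.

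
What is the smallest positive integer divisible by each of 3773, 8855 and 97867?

551480545

3773 = 7³ · 11; 8855 = 5 · 7 · 11 · 23; 97867 = 7 · 11 · 31 · 41
lcm takes max exponent of each prime: 5 · 7³ · 11 · 23 · 31 · 41 = 551480545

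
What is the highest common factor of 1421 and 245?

1421 = 7² · 29
245 = 5 · 7²
Common: 7² = 49

49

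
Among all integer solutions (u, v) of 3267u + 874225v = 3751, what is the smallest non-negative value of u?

Reduce mod 874225: 3267u ≡ 3751 (mod 874225). With g = gcd(3267, 874225) = 121 dividing 3751, divide through: 27u ≡ 31 (mod 7225).
Since gcd(27, 7225) = 1, u ≡ 31·(27)⁻¹ ≡ 5353 (mod 7225). Smallest non-negative: 5353.

5353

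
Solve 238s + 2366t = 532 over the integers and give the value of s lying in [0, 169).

42

gcd(238, 2366) = 14 (Euclid: 2366 = 9·238 + 224; 238 = 1·224 + 14; 224 = 16·14 + 0), and 14 | 532.
Extended Euclid: 238·(10) + 2366·(-1) = 14. Scale by 38: s₀ = 380.
General solution s = s₀ + 169k; reducing mod 169 gives s = 42 (and t = -4).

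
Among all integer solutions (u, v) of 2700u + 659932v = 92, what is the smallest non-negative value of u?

Reduce mod 659932: 2700u ≡ 92 (mod 659932). With g = gcd(2700, 659932) = 4 dividing 92, divide through: 675u ≡ 23 (mod 164983).
Since gcd(675, 164983) = 1, u ≡ 23·(675)⁻¹ ≡ 4644 (mod 164983). Smallest non-negative: 4644.

4644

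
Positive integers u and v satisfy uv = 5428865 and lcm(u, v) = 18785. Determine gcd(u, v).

289

gcd·lcm = product, so gcd = 5428865/18785 = 289.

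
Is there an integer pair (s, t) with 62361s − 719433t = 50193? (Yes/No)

Yes

gcd(62361, 719433): 719433 = 11·62361 + 33462; 62361 = 1·33462 + 28899; 33462 = 1·28899 + 4563; 28899 = 6·4563 + 1521; 4563 = 3·1521 + 0 → 1521
1521 divides 50193, so a solution exists.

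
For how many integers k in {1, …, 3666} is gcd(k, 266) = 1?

266 = 2·7·19. Inclusion–exclusion on these primes:
3666 − ⌊3666/2⌋ − ⌊3666/7⌋ − ⌊3666/19⌋ + ⌊3666/14⌋ + ⌊3666/38⌋ + ⌊3666/133⌋ − ⌊3666/266⌋ = 1489

1489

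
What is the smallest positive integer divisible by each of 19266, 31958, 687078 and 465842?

19266 = 2 · 3 · 13² · 19; 31958 = 2 · 19 · 29²; 687078 = 2 · 3² · 7² · 19 · 41; 465842 = 2 · 13 · 19 · 23 · 41
lcm takes max exponent of each prime: 2 · 3² · 7² · 13² · 19 · 23 · 29² · 41 = 2246035308426

2246035308426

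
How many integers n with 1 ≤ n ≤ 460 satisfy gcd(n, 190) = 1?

Prime factors of 190: 2, 5, 19. Count integers ≤ 460 divisible by none of them.
By inclusion–exclusion: 460 − ⌊460/2⌋ − ⌊460/5⌋ − ⌊460/19⌋ + ⌊460/10⌋ + ⌊460/38⌋ + ⌊460/95⌋ − ⌊460/190⌋ = 174.

174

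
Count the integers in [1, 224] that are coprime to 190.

85

Prime factors of 190: 2, 5, 19. Count integers ≤ 224 divisible by none of them.
By inclusion–exclusion: 224 − ⌊224/2⌋ − ⌊224/5⌋ − ⌊224/19⌋ + ⌊224/10⌋ + ⌊224/38⌋ + ⌊224/95⌋ − ⌊224/190⌋ = 85.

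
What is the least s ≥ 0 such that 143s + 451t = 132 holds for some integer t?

Euclid: 451 = 3·143 + 22; 143 = 6·22 + 11; 22 = 2·11 + 0 → gcd = 11; 132 = 11·12.
Back-substitution yields 143·(19) + 451·(-6) = 11, so one solution is s = 19·12 = 228, t = -6·12 = -72.
Solutions in s differ by 451/11 = 41; the one in [0, 41) is 228 mod 41 = 23.

23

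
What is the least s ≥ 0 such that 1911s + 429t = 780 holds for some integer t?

4

gcd(1911, 429) = 39 (Euclid: 1911 = 4·429 + 195; 429 = 2·195 + 39; 195 = 5·39 + 0), and 39 | 780.
Extended Euclid: 1911·(-2) + 429·(9) = 39. Scale by 20: s₀ = -40.
General solution s = s₀ + 11k; reducing mod 11 gives s = 4 (and t = -16).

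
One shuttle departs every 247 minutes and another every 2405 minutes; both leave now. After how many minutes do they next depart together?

gcd first: 2405 = 9·247 + 182; 247 = 1·182 + 65; 182 = 2·65 + 52; 65 = 1·52 + 13; 52 = 4·13 + 0 → gcd = 13
lcm = 247·2405/gcd = 594035/13 = 45695

45695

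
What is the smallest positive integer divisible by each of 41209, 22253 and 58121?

41209 = 7² · 29²; 22253 = 7 · 11 · 17²; 58121 = 7 · 19² · 23
lcm takes max exponent of each prime: 7² · 11 · 17² · 19² · 23 · 29² = 1087721321533

1087721321533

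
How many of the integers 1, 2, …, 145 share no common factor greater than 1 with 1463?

Prime factors of 1463: 7, 11, 19. Count integers ≤ 145 divisible by none of them.
By inclusion–exclusion: 145 − ⌊145/7⌋ − ⌊145/11⌋ − ⌊145/19⌋ + ⌊145/77⌋ + ⌊145/133⌋ + ⌊145/209⌋ − ⌊145/1463⌋ = 107.

107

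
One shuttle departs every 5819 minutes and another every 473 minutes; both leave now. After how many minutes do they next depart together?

gcd first: 5819 = 12·473 + 143; 473 = 3·143 + 44; 143 = 3·44 + 11; 44 = 4·11 + 0 → gcd = 11
lcm = 5819·473/gcd = 2752387/11 = 250217

250217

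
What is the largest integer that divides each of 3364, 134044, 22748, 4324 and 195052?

4

3364 = 2² · 29²; 134044 = 2² · 23 · 31 · 47; 22748 = 2² · 11² · 47; 4324 = 2² · 23 · 47; 195052 = 2² · 11² · 13 · 31
gcd takes min exponent of each prime: 2² = 4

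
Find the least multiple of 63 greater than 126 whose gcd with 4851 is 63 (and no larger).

gcd(x, 4851) = 63 forces 63 | x; write x = 63s. Then gcd(63s, 63·77) = 63·gcd(s, 77), so need gcd(s, 77) = 1.
63s > 126 gives s ≥ 3. The least s ≥ 3 coprime to 77 is 3, so x = 63·3 = 189.

189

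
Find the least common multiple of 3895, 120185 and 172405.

78737880715

lcm(3895, 120185) = 3895·120185/gcd = 468120575/5 = 93624115
lcm(93624115, 172405) = 93624115·172405/gcd = 16141265546575/205 = 78737880715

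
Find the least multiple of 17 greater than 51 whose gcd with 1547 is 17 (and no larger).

68

Multiples of 17 above 51: 17·4, 17·5, … . Need the cofactor coprime to 1547/17 = 91.
Checking s = 4, 5, … the first with gcd(s, 91) = 1 is s = 4, giving 68.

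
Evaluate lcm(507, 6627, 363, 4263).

192567558183

lcm(507, 6627) = 507·6627/gcd = 3359889/3 = 1119963
lcm(1119963, 363) = 1119963·363/gcd = 406546569/3 = 135515523
lcm(135515523, 4263) = 135515523·4263/gcd = 577702674549/3 = 192567558183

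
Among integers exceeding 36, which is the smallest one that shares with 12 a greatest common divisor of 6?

42

gcd(a, 12) = 6 forces 6 | a; write a = 6s. Then gcd(6s, 6·2) = 6·gcd(s, 2), so need gcd(s, 2) = 1.
6s > 36 gives s ≥ 7. The least s ≥ 7 coprime to 2 is 7, so a = 6·7 = 42.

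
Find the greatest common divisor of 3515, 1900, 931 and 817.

3515 = 5 · 19 · 37; 1900 = 2² · 5² · 19; 931 = 7² · 19; 817 = 19 · 43
gcd takes min exponent of each prime: 19 = 19

19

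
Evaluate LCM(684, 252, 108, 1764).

684 = 2² · 3² · 19; 252 = 2² · 3² · 7; 108 = 2² · 3³; 1764 = 2² · 3² · 7²
lcm takes max exponent of each prime: 2² · 3³ · 7² · 19 = 100548

100548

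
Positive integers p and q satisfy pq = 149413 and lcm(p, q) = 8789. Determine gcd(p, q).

gcd·lcm = product, so gcd = 149413/8789 = 17.

17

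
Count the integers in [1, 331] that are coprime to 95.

95 = 5·19. Inclusion–exclusion on these primes:
331 − ⌊331/5⌋ − ⌊331/19⌋ + ⌊331/95⌋ = 251

251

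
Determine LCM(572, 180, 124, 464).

572 = 2² · 11 · 13; 180 = 2² · 3² · 5; 124 = 2² · 31; 464 = 2⁴ · 29
lcm takes max exponent of each prime: 2⁴ · 3² · 5 · 11 · 13 · 29 · 31 = 92561040

92561040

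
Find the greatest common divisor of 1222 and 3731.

1222 = 2 · 13 · 47
3731 = 7 · 13 · 41
Common: 13 = 13

13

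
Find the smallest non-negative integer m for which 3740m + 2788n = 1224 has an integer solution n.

gcd(3740, 2788) = 68 (Euclid: 3740 = 1·2788 + 952; 2788 = 2·952 + 884; 952 = 1·884 + 68; 884 = 13·68 + 0), and 68 | 1224.
Extended Euclid: 3740·(3) + 2788·(-4) = 68. Scale by 18: m₀ = 54.
General solution m = m₀ + 41t; reducing mod 41 gives m = 13 (and n = -17).

13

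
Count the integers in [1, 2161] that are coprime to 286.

908

Prime factors of 286: 2, 11, 13. Count integers ≤ 2161 divisible by none of them.
By inclusion–exclusion: 2161 − ⌊2161/2⌋ − ⌊2161/11⌋ − ⌊2161/13⌋ + ⌊2161/22⌋ + ⌊2161/26⌋ + ⌊2161/143⌋ − ⌊2161/286⌋ = 908.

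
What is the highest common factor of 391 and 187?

17

Euclid: 391 = 2·187 + 17; 187 = 11·17 + 0. Last nonzero remainder: 17.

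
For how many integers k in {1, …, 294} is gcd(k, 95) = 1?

95 = 5·19. Inclusion–exclusion on these primes:
294 − ⌊294/5⌋ − ⌊294/19⌋ + ⌊294/95⌋ = 224

224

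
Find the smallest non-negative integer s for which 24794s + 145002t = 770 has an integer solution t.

3316

gcd(24794, 145002) = 22 (Euclid: 145002 = 5·24794 + 21032; 24794 = 1·21032 + 3762; 21032 = 5·3762 + 2222; 3762 = 1·2222 + 1540; 2222 = 1·1540 + 682; 1540 = 2·682 + 176; 682 = 3·176 + 154; 176 = 1·154 + 22; 154 = 7·22 + 0), and 22 | 770.
Extended Euclid: 24794·(848) + 145002·(-145) = 22. Scale by 35: s₀ = 29680.
General solution s = s₀ + 6591k; reducing mod 6591 gives s = 3316 (and t = -567).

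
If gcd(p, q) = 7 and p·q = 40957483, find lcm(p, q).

Since gcd(p,q)·lcm(p,q) = pq, lcm = 40957483/7 = 5851069.

5851069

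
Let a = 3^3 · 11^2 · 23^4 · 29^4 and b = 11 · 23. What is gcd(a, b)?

min exponent per shared prime: 11 · 23 = 253

253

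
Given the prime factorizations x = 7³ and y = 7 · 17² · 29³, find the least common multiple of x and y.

2417608403

max exponent per prime: 7³ · 17² · 29³ = 2417608403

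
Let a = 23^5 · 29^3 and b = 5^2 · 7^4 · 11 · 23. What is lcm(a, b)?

max exponent per prime: 5^2 · 7^4 · 11 · 23^5 · 29^3 = 103647308213412425

103647308213412425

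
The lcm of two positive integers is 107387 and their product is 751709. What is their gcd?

7

gcd·lcm = product, so gcd = 751709/107387 = 7.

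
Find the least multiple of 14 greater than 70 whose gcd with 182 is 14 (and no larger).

gcd(x, 182) = 14 forces 14 | x; write x = 14s. Then gcd(14s, 14·13) = 14·gcd(s, 13), so need gcd(s, 13) = 1.
14s > 70 gives s ≥ 6. The least s ≥ 6 coprime to 13 is 6, so x = 14·6 = 84.

84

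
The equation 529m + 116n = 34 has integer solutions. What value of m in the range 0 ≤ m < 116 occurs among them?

38

Reduce mod 116: 529m ≡ 34 (mod 116). With g = gcd(529, 116) = 1 dividing 34, divide through: 529m ≡ 34 (mod 116).
Since gcd(529, 116) = 1, m ≡ 34·(529)⁻¹ ≡ 38 (mod 116). Smallest non-negative: 38.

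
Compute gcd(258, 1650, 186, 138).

6

gcd(258, 1650): 1650 = 6·258 + 102; 258 = 2·102 + 54; 102 = 1·54 + 48; 54 = 1·48 + 6; 48 = 8·6 + 0 → 6
gcd(6, 186): 186 = 31·6 + 0 → 6
gcd(6, 138): 138 = 23·6 + 0 → 6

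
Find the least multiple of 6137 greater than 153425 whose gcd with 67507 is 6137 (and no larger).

67507 = 6137·11. Any k with gcd(k, 67507) = 6137 is a multiple of 6137, say 6137s, with s coprime to 11.
Need s > 153425/6137, so s ≥ 26. First s ≥ 26 with gcd(s, 11) = 1 is s = 26. Thus k = 6137·26 = 159562.

159562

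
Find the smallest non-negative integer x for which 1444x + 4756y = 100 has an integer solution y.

863

Euclid: 4756 = 3·1444 + 424; 1444 = 3·424 + 172; 424 = 2·172 + 80; 172 = 2·80 + 12; 80 = 6·12 + 8; 12 = 1·8 + 4; 8 = 2·4 + 0 → gcd = 4; 100 = 4·25.
Back-substitution yields 1444·(415) + 4756·(-126) = 4, so one solution is x = 415·25 = 10375, y = -126·25 = -3150.
Solutions in x differ by 4756/4 = 1189; the one in [0, 1189) is 10375 mod 1189 = 863.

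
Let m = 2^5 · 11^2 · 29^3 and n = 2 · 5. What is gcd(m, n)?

2

min exponent per shared prime: 2 = 2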